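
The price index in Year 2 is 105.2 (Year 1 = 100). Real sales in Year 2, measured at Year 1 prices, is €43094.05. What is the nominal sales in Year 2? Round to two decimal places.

45334.94

Nominal = Real × (Index/100) = 43094.05 × (105.2/100)
        = 43094.05 × 1.052 = 45334.9406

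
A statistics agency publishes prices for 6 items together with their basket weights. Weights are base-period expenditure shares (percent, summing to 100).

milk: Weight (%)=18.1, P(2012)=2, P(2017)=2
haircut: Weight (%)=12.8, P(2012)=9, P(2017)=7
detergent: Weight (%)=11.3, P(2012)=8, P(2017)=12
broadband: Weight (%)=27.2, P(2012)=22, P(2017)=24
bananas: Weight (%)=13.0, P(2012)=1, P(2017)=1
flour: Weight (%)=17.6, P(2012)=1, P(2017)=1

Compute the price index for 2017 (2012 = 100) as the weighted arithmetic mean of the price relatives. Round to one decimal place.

milk: 18.1 × (2/2) = 18.1 × 1.000000 = 18.1000
haircut: 12.8 × (7/9) = 12.8 × 0.777778 = 9.9556
detergent: 11.3 × (12/8) = 11.3 × 1.500000 = 16.9500
broadband: 27.2 × (24/22) = 27.2 × 1.090909 = 29.6727
bananas: 13.0 × (1/1) = 13.0 × 1.000000 = 13.0000
flour: 17.6 × (1/1) = 17.6 × 1.000000 = 17.6000
Index = Σ wᵢ·(p₁ᵢ/p₀ᵢ) = 18.1000 + 9.9556 + 16.9500 + 29.6727 + 13.0000 + 17.6000 = 105.2783

105.3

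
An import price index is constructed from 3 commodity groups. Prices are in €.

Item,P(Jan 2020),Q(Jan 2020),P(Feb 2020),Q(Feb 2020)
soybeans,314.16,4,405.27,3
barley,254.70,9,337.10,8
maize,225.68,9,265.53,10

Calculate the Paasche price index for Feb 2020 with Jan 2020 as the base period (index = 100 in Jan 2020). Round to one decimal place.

Paasche price index uses current-period quantities as weights.
ΣP(Feb 2020)·Q(Feb 2020) = 405.27×3 + 337.10×8 + 265.53×10 = 1215.81 + 2696.8 + 2655.3 = 6567.91
ΣP(Jan 2020)·Q(Feb 2020) = 314.16×3 + 254.70×8 + 225.68×10 = 942.48 + 2037.6 + 2256.8 = 5236.88
Index = 6567.91 / 5236.88 × 100 = 125.4165

125.4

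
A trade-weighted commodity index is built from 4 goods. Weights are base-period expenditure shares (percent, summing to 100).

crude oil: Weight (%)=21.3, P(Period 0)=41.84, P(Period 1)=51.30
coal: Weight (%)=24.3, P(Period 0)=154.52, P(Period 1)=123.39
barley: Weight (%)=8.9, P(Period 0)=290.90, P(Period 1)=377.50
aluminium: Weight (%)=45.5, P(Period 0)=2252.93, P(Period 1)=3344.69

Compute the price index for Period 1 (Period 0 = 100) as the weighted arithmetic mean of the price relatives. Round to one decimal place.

124.6

crude oil: 21.3 × (51.30/41.84) = 21.3 × 1.226099 = 26.1159
coal: 24.3 × (123.39/154.52) = 24.3 × 0.798537 = 19.4045
barley: 8.9 × (377.50/290.90) = 8.9 × 1.297697 = 11.5495
aluminium: 45.5 × (3344.69/2252.93) = 45.5 × 1.484596 = 67.5491
Index = Σ wᵢ·(p₁ᵢ/p₀ᵢ) = 26.1159 + 19.4045 + 11.5495 + 67.5491 = 124.6190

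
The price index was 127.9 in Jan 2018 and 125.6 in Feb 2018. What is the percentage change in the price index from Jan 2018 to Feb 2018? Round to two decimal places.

Change = (125.6 − 127.9) / 127.9 × 100
       = -2.3 / 127.9 × 100 = -1.7983%

-1.80%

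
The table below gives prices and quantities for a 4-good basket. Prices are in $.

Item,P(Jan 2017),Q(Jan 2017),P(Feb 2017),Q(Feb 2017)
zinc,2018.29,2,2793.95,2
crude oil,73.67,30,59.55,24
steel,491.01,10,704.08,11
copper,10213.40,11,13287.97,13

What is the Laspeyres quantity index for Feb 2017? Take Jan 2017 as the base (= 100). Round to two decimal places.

Laspeyres quantity index uses base-period prices as weights.
ΣP(Jan 2017)·Q(Feb 2017) = 2018.29×2 + 73.67×24 + 491.01×11 + 10213.40×13 = 4036.58 + 1768.08 + 5401.11 + 132774.2 = 143979.97
ΣP(Jan 2017)·Q(Jan 2017) = 2018.29×2 + 73.67×30 + 491.01×10 + 10213.40×11 = 4036.58 + 2210.1 + 4910.1 + 112347.4 = 123504.18
Index = 143979.97 / 123504.18 × 100 = 116.5790

116.58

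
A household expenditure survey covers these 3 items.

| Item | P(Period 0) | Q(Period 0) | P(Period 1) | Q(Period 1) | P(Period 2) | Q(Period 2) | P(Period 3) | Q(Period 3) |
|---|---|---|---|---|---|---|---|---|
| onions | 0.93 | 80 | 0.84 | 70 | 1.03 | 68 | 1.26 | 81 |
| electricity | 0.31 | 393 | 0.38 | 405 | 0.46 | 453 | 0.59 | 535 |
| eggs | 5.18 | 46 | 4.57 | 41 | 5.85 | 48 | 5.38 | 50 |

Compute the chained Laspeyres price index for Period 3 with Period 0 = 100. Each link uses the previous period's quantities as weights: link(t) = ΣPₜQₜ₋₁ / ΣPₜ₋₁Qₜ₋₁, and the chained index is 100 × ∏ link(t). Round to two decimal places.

133.69

Link Period 0→Period 1:
ΣP(Period 1)Q(Period 0) = 0.84×80 + 0.38×393 + 4.57×46 = 67.2 + 149.34 + 210.22 = 426.76
ΣP(Period 0)Q(Period 0) = 0.93×80 + 0.31×393 + 5.18×46 = 74.4 + 121.83 + 238.28 = 434.51
link = 426.76/434.51 = 0.982164
Link Period 1→Period 2:
ΣP(Period 2)Q(Period 1) = 1.03×70 + 0.46×405 + 5.85×41 = 72.1 + 186.3 + 239.85 = 498.25
ΣP(Period 1)Q(Period 1) = 0.84×70 + 0.38×405 + 4.57×41 = 58.8 + 153.9 + 187.37 = 400.07
link = 498.25/400.07 = 1.245407
Link Period 2→Period 3:
ΣP(Period 3)Q(Period 2) = 1.26×68 + 0.59×453 + 5.38×48 = 85.68 + 267.27 + 258.24 = 611.19
ΣP(Period 2)Q(Period 2) = 1.03×68 + 0.46×453 + 5.85×48 = 70.04 + 208.38 + 280.8 = 559.22
link = 611.19/559.22 = 1.092933
Chained index = 100 × 0.982164 × 1.245407 × 1.092933 = 133.6869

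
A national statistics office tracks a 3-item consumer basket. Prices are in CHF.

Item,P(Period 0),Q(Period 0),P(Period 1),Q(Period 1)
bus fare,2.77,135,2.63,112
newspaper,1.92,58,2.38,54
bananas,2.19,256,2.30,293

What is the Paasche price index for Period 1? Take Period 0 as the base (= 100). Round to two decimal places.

Paasche price index uses current-period quantities as weights.
ΣP(Period 1)·Q(Period 1) = 2.63×112 + 2.38×54 + 2.30×293 = 294.56 + 128.52 + 673.9 = 1096.98
ΣP(Period 0)·Q(Period 1) = 2.77×112 + 1.92×54 + 2.19×293 = 310.24 + 103.68 + 641.67 = 1055.59
Index = 1096.98 / 1055.59 × 100 = 103.9210

103.92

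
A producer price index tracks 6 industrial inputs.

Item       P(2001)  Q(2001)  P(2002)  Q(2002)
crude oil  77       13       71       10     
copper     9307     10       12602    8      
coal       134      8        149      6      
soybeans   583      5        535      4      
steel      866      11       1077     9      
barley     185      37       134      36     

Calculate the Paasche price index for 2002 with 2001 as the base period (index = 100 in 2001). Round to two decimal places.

128.29

Paasche price index uses current-period quantities as weights.
ΣP(2002)·Q(2002) = 71×10 + 12602×8 + 149×6 + 535×4 + 1077×9 + 134×36 = 710 + 100816 + 894 + 2140 + 9693 + 4824 = 119077
ΣP(2001)·Q(2002) = 77×10 + 9307×8 + 134×6 + 583×4 + 866×9 + 185×36 = 770 + 74456 + 804 + 2332 + 7794 + 6660 = 92816
Index = 119077 / 92816 × 100 = 128.2936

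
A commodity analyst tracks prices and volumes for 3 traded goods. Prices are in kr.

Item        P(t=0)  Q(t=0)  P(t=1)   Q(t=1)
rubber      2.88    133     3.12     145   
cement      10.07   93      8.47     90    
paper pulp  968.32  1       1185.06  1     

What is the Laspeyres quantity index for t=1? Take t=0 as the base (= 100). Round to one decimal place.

Laspeyres quantity index uses base-period prices as weights.
ΣP(t=0)·Q(t=1) = 2.88×145 + 10.07×90 + 968.32×1 = 417.6 + 906.3 + 968.32 = 2292.22
ΣP(t=0)·Q(t=0) = 2.88×133 + 10.07×93 + 968.32×1 = 383.04 + 936.51 + 968.32 = 2287.87
Index = 2292.22 / 2287.87 × 100 = 100.1901

100.2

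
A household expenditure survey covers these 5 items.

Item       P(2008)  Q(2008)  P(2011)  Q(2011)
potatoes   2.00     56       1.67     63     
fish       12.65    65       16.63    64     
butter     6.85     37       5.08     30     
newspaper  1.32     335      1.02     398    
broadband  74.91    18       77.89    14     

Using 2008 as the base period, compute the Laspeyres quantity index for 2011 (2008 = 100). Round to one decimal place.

Laspeyres quantity index uses base-period prices as weights.
ΣP(2008)·Q(2011) = 2.00×63 + 12.65×64 + 6.85×30 + 1.32×398 + 74.91×14 = 126 + 809.6 + 205.5 + 525.36 + 1048.74 = 2715.2
ΣP(2008)·Q(2008) = 2.00×56 + 12.65×65 + 6.85×37 + 1.32×335 + 74.91×18 = 112 + 822.25 + 253.45 + 442.2 + 1348.38 = 2978.28
Index = 2715.2 / 2978.28 × 100 = 91.1667

91.2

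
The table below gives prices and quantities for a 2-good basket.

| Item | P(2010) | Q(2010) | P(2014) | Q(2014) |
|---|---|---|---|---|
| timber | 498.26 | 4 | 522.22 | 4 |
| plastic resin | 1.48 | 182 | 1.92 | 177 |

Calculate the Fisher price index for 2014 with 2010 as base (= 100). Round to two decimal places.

107.74

Laspeyres component (base-period weights):
ΣP(2014)Q(2010) = 522.22×4 + 1.92×182 = 2088.88 + 349.44 = 2438.32
ΣP(2010)Q(2010) = 498.26×4 + 1.48×182 = 1993.04 + 269.36 = 2262.4
L = 2438.32 / 2262.4 × 100 = 107.7758
Paasche component (current-period weights):
ΣP(2014)Q(2014) = 522.22×4 + 1.92×177 = 2088.88 + 339.84 = 2428.72
ΣP(2010)Q(2014) = 498.26×4 + 1.48×177 = 1993.04 + 261.96 = 2255
P = 2428.72 / 2255 × 100 = 107.7038
Fisher = √(L × P) = √(107.7758 × 107.7038) = 107.7398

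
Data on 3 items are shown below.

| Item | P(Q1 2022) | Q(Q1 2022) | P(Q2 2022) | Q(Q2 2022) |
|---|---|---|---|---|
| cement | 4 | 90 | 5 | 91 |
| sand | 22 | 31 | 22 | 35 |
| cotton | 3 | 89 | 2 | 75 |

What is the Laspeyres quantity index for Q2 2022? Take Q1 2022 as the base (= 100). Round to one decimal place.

103.8

Laspeyres quantity index uses base-period prices as weights.
ΣP(Q1 2022)·Q(Q2 2022) = 4×91 + 22×35 + 3×75 = 364 + 770 + 225 = 1359
ΣP(Q1 2022)·Q(Q1 2022) = 4×90 + 22×31 + 3×89 = 360 + 682 + 267 = 1309
Index = 1359 / 1309 × 100 = 103.8197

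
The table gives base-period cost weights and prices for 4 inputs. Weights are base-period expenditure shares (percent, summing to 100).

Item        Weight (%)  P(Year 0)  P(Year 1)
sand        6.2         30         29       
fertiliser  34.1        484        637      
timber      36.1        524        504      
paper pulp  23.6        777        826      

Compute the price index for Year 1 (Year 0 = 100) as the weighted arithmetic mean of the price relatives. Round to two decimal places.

110.68

sand: 6.2 × (29/30) = 6.2 × 0.966667 = 5.9933
fertiliser: 34.1 × (637/484) = 34.1 × 1.316116 = 44.8795
timber: 36.1 × (504/524) = 36.1 × 0.961832 = 34.7221
paper pulp: 23.6 × (826/777) = 23.6 × 1.063063 = 25.0883
Index = Σ wᵢ·(p₁ᵢ/p₀ᵢ) = 5.9933 + 44.8795 + 34.7221 + 25.0883 = 110.6833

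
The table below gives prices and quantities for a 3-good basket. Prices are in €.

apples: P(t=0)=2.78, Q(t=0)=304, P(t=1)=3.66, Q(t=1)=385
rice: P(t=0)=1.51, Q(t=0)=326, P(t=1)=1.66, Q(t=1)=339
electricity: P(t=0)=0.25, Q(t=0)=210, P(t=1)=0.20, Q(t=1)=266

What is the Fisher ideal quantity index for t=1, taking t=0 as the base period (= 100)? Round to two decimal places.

119.02

Laspeyres component (base-period weights):
ΣP(t=0)Q(t=1) = 2.78×385 + 1.51×339 + 0.25×266 = 1070.3 + 511.89 + 66.5 = 1648.69
ΣP(t=0)Q(t=0) = 2.78×304 + 1.51×326 + 0.25×210 = 845.12 + 492.26 + 52.5 = 1389.88
L = 1648.69 / 1389.88 × 100 = 118.6210
Paasche component (current-period weights):
ΣP(t=1)Q(t=1) = 3.66×385 + 1.66×339 + 0.20×266 = 1409.1 + 562.74 + 53.2 = 2025.04
ΣP(t=1)Q(t=0) = 3.66×304 + 1.66×326 + 0.20×210 = 1112.64 + 541.16 + 42 = 1695.8
P = 2025.04 / 1695.8 × 100 = 119.4150
Fisher = √(L × P) = √(118.6210 × 119.4150) = 119.0174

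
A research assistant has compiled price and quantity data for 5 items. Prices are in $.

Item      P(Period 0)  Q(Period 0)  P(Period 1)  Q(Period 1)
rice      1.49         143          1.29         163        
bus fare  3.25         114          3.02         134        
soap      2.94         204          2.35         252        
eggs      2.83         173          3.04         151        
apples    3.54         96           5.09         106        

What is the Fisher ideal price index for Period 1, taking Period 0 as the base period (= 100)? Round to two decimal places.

Laspeyres component (base-period weights):
ΣP(Period 1)Q(Period 0) = 1.29×143 + 3.02×114 + 2.35×204 + 3.04×173 + 5.09×96 = 184.47 + 344.28 + 479.4 + 525.92 + 488.64 = 2022.71
ΣP(Period 0)Q(Period 0) = 1.49×143 + 3.25×114 + 2.94×204 + 2.83×173 + 3.54×96 = 213.07 + 370.5 + 599.76 + 489.59 + 339.84 = 2012.76
L = 2022.71 / 2012.76 × 100 = 100.4943
Paasche component (current-period weights):
ΣP(Period 1)Q(Period 1) = 1.29×163 + 3.02×134 + 2.35×252 + 3.04×151 + 5.09×106 = 210.27 + 404.68 + 592.2 + 459.04 + 539.54 = 2205.73
ΣP(Period 0)Q(Period 1) = 1.49×163 + 3.25×134 + 2.94×252 + 2.83×151 + 3.54×106 = 242.87 + 435.5 + 740.88 + 427.33 + 375.24 = 2221.82
P = 2205.73 / 2221.82 × 100 = 99.2758
Fisher = √(L × P) = √(100.4943 × 99.2758) = 99.8832

99.88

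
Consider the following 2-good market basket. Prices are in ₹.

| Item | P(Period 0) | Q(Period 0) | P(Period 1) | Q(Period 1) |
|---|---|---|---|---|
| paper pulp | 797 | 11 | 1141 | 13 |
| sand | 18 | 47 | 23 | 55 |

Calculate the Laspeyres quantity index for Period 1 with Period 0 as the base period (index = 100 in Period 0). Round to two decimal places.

Laspeyres quantity index uses base-period prices as weights.
ΣP(Period 0)·Q(Period 1) = 797×13 + 18×55 = 10361 + 990 = 11351
ΣP(Period 0)·Q(Period 0) = 797×11 + 18×47 = 8767 + 846 = 9613
Index = 11351 / 9613 × 100 = 118.0797

118.08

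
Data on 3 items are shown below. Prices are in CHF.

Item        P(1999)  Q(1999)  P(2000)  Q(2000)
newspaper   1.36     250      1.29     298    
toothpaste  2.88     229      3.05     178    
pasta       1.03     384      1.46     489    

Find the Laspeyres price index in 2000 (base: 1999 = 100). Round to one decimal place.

113.4

Laspeyres price index uses base-period quantities as weights.
ΣP(2000)·Q(1999) = 1.29×250 + 3.05×229 + 1.46×384 = 322.5 + 698.45 + 560.64 = 1581.59
ΣP(1999)·Q(1999) = 1.36×250 + 2.88×229 + 1.03×384 = 340 + 659.52 + 395.52 = 1395.04
Index = 1581.59 / 1395.04 × 100 = 113.3724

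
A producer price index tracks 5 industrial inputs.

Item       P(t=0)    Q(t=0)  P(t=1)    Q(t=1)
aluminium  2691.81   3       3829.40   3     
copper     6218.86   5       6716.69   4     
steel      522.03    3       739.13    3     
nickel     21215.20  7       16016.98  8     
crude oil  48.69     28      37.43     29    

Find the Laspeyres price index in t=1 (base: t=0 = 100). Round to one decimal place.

Laspeyres price index uses base-period quantities as weights.
ΣP(t=1)·Q(t=0) = 3829.40×3 + 6716.69×5 + 739.13×3 + 16016.98×7 + 37.43×28 = 11488.2 + 33583.45 + 2217.39 + 112118.86 + 1048.04 = 160455.94
ΣP(t=0)·Q(t=0) = 2691.81×3 + 6218.86×5 + 522.03×3 + 21215.20×7 + 48.69×28 = 8075.43 + 31094.3 + 1566.09 + 148506.4 + 1363.32 = 190605.54
Index = 160455.94 / 190605.54 × 100 = 84.1822

84.2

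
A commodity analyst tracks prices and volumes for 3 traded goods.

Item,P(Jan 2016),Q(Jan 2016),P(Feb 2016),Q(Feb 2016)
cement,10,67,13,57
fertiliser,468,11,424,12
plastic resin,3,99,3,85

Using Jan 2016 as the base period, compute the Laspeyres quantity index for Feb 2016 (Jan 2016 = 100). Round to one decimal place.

105.3

Laspeyres quantity index uses base-period prices as weights.
ΣP(Jan 2016)·Q(Feb 2016) = 10×57 + 468×12 + 3×85 = 570 + 5616 + 255 = 6441
ΣP(Jan 2016)·Q(Jan 2016) = 10×67 + 468×11 + 3×99 = 670 + 5148 + 297 = 6115
Index = 6441 / 6115 × 100 = 105.3312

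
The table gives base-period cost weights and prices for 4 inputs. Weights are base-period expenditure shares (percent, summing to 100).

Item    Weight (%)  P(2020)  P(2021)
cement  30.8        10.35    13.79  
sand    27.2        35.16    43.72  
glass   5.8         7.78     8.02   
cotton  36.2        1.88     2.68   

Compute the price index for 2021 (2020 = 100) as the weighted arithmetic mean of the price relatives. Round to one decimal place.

132.4

cement: 30.8 × (13.79/10.35) = 30.8 × 1.332367 = 41.0369
sand: 27.2 × (43.72/35.16) = 27.2 × 1.243458 = 33.8221
glass: 5.8 × (8.02/7.78) = 5.8 × 1.030848 = 5.9789
cotton: 36.2 × (2.68/1.88) = 36.2 × 1.425532 = 51.6043
Index = Σ wᵢ·(p₁ᵢ/p₀ᵢ) = 41.0369 + 33.8221 + 5.9789 + 51.6043 = 132.4422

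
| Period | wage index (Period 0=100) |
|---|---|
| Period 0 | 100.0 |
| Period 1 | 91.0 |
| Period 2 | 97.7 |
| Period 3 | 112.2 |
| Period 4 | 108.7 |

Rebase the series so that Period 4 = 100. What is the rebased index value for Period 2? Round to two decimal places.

Rebased(Period 2) = 97.7 / 108.7 × 100 = 89.8804

89.88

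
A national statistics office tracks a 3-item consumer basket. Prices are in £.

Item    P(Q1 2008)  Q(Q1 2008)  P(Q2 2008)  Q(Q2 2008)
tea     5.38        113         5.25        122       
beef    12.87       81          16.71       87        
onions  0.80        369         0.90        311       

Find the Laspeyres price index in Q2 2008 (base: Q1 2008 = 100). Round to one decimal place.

117.1

Laspeyres price index uses base-period quantities as weights.
ΣP(Q2 2008)·Q(Q1 2008) = 5.25×113 + 16.71×81 + 0.90×369 = 593.25 + 1353.51 + 332.1 = 2278.86
ΣP(Q1 2008)·Q(Q1 2008) = 5.38×113 + 12.87×81 + 0.80×369 = 607.94 + 1042.47 + 295.2 = 1945.61
Index = 2278.86 / 1945.61 × 100 = 117.1283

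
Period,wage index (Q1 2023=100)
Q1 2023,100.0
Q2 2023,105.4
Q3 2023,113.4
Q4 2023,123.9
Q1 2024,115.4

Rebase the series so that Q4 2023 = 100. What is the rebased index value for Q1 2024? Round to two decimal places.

93.14

Rebased(Q1 2024) = 115.4 / 123.9 × 100 = 93.1396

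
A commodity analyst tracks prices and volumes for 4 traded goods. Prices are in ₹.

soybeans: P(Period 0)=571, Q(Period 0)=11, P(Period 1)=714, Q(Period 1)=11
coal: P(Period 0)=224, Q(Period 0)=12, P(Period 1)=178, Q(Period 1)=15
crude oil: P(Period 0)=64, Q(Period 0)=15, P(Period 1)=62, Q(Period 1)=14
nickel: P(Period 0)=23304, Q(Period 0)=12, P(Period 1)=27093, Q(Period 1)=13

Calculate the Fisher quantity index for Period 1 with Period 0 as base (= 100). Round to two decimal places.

Laspeyres component (base-period weights):
ΣP(Period 0)Q(Period 1) = 571×11 + 224×15 + 64×14 + 23304×13 = 6281 + 3360 + 896 + 302952 = 313489
ΣP(Period 0)Q(Period 0) = 571×11 + 224×12 + 64×15 + 23304×12 = 6281 + 2688 + 960 + 279648 = 289577
L = 313489 / 289577 × 100 = 108.2576
Paasche component (current-period weights):
ΣP(Period 1)Q(Period 1) = 714×11 + 178×15 + 62×14 + 27093×13 = 7854 + 2670 + 868 + 352209 = 363601
ΣP(Period 1)Q(Period 0) = 714×11 + 178×12 + 62×15 + 27093×12 = 7854 + 2136 + 930 + 325116 = 336036
P = 363601 / 336036 × 100 = 108.2030
Fisher = √(L × P) = √(108.2576 × 108.2030) = 108.2303

108.23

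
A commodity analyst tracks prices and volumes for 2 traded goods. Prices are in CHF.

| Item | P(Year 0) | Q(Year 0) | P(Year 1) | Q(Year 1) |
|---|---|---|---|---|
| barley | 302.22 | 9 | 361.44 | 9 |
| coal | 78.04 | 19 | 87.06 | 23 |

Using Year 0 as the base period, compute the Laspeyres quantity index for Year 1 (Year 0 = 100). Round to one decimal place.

107.4

Laspeyres quantity index uses base-period prices as weights.
ΣP(Year 0)·Q(Year 1) = 302.22×9 + 78.04×23 = 2719.98 + 1794.92 = 4514.9
ΣP(Year 0)·Q(Year 0) = 302.22×9 + 78.04×19 = 2719.98 + 1482.76 = 4202.74
Index = 4514.9 / 4202.74 × 100 = 107.4275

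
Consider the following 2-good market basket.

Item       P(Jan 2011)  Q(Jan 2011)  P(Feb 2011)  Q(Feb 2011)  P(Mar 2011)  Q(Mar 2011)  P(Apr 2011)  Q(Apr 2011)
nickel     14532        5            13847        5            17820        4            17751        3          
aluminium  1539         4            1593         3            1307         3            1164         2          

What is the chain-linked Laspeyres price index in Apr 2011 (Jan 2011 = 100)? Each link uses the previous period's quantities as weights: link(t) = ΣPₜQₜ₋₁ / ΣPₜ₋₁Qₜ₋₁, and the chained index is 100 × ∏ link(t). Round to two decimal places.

Link Jan 2011→Feb 2011:
ΣP(Feb 2011)Q(Jan 2011) = 13847×5 + 1593×4 = 69235 + 6372 = 75607
ΣP(Jan 2011)Q(Jan 2011) = 14532×5 + 1539×4 = 72660 + 6156 = 78816
link = 75607/78816 = 0.959285
Link Feb 2011→Mar 2011:
ΣP(Mar 2011)Q(Feb 2011) = 17820×5 + 1307×3 = 89100 + 3921 = 93021
ΣP(Feb 2011)Q(Feb 2011) = 13847×5 + 1593×3 = 69235 + 4779 = 74014
link = 93021/74014 = 1.256803
Link Mar 2011→Apr 2011:
ΣP(Apr 2011)Q(Mar 2011) = 17751×4 + 1164×3 = 71004 + 3492 = 74496
ΣP(Mar 2011)Q(Mar 2011) = 17820×4 + 1307×3 = 71280 + 3921 = 75201
link = 74496/75201 = 0.990625
Chained index = 100 × 0.959285 × 1.256803 × 0.990625 = 119.4329

119.43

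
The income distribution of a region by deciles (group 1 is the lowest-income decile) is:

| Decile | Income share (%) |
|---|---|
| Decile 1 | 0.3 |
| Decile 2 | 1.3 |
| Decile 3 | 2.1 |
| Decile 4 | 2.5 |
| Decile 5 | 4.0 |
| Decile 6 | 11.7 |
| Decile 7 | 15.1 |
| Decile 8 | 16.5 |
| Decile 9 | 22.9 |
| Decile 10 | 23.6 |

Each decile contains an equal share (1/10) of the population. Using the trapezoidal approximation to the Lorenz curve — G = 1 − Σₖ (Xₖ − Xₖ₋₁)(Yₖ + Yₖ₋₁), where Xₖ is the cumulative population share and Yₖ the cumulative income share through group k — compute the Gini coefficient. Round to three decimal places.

0.478

Cumulative income shares Yₖ: 0.0030, 0.0160, 0.0370, 0.0620, 0.1020, 0.2190, 0.3700, 0.5350, 0.7640, 1.0000
Σ (Xₖ−Xₖ₋₁)(Yₖ+Yₖ₋₁) = (1/10)(0.0030+0.0000) + (1/10)(0.0160+0.0030) + (1/10)(0.0370+0.0160) + (1/10)(0.0620+0.0370) + (1/10)(0.1020+0.0620) + (1/10)(0.2190+0.1020) + (1/10)(0.3700+0.2190) + (1/10)(0.5350+0.3700) + (1/10)(0.7640+0.5350) + (1/10)(1.0000+0.7640)
  = 0.0003 + 0.0019 + 0.0053 + 0.0099 + 0.0164 + 0.0321 + 0.0589 + 0.0905 + 0.1299 + 0.1764 = 0.5216
G = 1 − 0.5216 = 0.4784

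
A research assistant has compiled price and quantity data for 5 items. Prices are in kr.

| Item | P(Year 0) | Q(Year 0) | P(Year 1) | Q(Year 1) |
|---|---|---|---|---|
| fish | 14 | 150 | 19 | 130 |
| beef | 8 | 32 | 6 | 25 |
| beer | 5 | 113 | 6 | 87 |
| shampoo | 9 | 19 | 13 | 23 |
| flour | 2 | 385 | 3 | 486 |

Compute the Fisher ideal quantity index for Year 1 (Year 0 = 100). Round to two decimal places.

Laspeyres component (base-period weights):
ΣP(Year 0)Q(Year 1) = 14×130 + 8×25 + 5×87 + 9×23 + 2×486 = 1820 + 200 + 435 + 207 + 972 = 3634
ΣP(Year 0)Q(Year 0) = 14×150 + 8×32 + 5×113 + 9×19 + 2×385 = 2100 + 256 + 565 + 171 + 770 = 3862
L = 3634 / 3862 × 100 = 94.0963
Paasche component (current-period weights):
ΣP(Year 1)Q(Year 1) = 19×130 + 6×25 + 6×87 + 13×23 + 3×486 = 2470 + 150 + 522 + 299 + 1458 = 4899
ΣP(Year 1)Q(Year 0) = 19×150 + 6×32 + 6×113 + 13×19 + 3×385 = 2850 + 192 + 678 + 247 + 1155 = 5122
P = 4899 / 5122 × 100 = 95.6462
Fisher = √(L × P) = √(94.0963 × 95.6462) = 94.8681

94.87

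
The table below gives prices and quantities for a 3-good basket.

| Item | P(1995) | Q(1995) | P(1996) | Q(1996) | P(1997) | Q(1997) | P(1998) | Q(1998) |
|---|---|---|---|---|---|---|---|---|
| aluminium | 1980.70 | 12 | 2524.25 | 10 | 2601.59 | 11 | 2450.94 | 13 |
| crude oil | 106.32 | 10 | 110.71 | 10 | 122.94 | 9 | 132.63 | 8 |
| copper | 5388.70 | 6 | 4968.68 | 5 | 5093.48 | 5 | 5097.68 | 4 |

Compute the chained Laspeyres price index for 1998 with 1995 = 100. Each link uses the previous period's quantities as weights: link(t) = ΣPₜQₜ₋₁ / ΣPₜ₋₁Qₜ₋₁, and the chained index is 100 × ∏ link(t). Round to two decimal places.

107.16

Link 1995→1996:
ΣP(1996)Q(1995) = 2524.25×12 + 110.71×10 + 4968.68×6 = 30291 + 1107.1 + 29812.08 = 61210.18
ΣP(1995)Q(1995) = 1980.70×12 + 106.32×10 + 5388.70×6 = 23768.4 + 1063.2 + 32332.2 = 57163.8
link = 61210.18/57163.8 = 1.070786
Link 1996→1997:
ΣP(1997)Q(1996) = 2601.59×10 + 122.94×10 + 5093.48×5 = 26015.9 + 1229.4 + 25467.4 = 52712.7
ΣP(1996)Q(1996) = 2524.25×10 + 110.71×10 + 4968.68×5 = 25242.5 + 1107.1 + 24843.4 = 51193
link = 52712.7/51193 = 1.029686
Link 1997→1998:
ΣP(1998)Q(1997) = 2450.94×11 + 132.63×9 + 5097.68×5 = 26960.34 + 1193.67 + 25488.4 = 53642.41
ΣP(1997)Q(1997) = 2601.59×11 + 122.94×9 + 5093.48×5 = 28617.49 + 1106.46 + 25467.4 = 55191.35
link = 53642.41/55191.35 = 0.971935
Chained index = 100 × 1.070786 × 1.029686 × 0.971935 = 107.1629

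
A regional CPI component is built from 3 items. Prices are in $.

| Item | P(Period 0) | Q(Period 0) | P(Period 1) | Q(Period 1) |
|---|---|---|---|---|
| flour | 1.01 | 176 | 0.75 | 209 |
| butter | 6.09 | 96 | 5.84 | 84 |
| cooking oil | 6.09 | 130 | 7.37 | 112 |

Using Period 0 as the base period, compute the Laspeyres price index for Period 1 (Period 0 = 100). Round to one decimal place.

Laspeyres price index uses base-period quantities as weights.
ΣP(Period 1)·Q(Period 0) = 0.75×176 + 5.84×96 + 7.37×130 = 132 + 560.64 + 958.1 = 1650.74
ΣP(Period 0)·Q(Period 0) = 1.01×176 + 6.09×96 + 6.09×130 = 177.76 + 584.64 + 791.7 = 1554.1
Index = 1650.74 / 1554.1 × 100 = 106.2184

106.2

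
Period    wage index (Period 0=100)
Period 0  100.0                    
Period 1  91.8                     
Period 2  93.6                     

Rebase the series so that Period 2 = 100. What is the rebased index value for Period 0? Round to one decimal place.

Rebased(Period 0) = 100.0 / 93.6 × 100 = 106.8376

106.8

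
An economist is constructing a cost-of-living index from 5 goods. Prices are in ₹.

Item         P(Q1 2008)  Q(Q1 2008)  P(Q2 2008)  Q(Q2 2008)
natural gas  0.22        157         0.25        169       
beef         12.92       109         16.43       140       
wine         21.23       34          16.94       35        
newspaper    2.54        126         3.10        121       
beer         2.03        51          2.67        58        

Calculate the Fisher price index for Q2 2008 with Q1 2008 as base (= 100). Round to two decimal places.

Laspeyres component (base-period weights):
ΣP(Q2 2008)Q(Q1 2008) = 0.25×157 + 16.43×109 + 16.94×34 + 3.10×126 + 2.67×51 = 39.25 + 1790.87 + 575.96 + 390.6 + 136.17 = 2932.85
ΣP(Q1 2008)Q(Q1 2008) = 0.22×157 + 12.92×109 + 21.23×34 + 2.54×126 + 2.03×51 = 34.54 + 1408.28 + 721.82 + 320.04 + 103.53 = 2588.21
L = 2932.85 / 2588.21 × 100 = 113.3158
Paasche component (current-period weights):
ΣP(Q2 2008)Q(Q2 2008) = 0.25×169 + 16.43×140 + 16.94×35 + 3.10×121 + 2.67×58 = 42.25 + 2300.2 + 592.9 + 375.1 + 154.86 = 3465.31
ΣP(Q1 2008)Q(Q2 2008) = 0.22×169 + 12.92×140 + 21.23×35 + 2.54×121 + 2.03×58 = 37.18 + 1808.8 + 743.05 + 307.34 + 117.74 = 3014.11
P = 3465.31 / 3014.11 × 100 = 114.9696
Fisher = √(L × P) = √(113.3158 × 114.9696) = 114.1397

114.14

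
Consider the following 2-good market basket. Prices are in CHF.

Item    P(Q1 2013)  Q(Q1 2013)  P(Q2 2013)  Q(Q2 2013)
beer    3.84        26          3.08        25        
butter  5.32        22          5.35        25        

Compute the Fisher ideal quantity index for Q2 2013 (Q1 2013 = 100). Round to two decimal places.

106.07

Laspeyres component (base-period weights):
ΣP(Q1 2013)Q(Q2 2013) = 3.84×25 + 5.32×25 = 96 + 133 = 229
ΣP(Q1 2013)Q(Q1 2013) = 3.84×26 + 5.32×22 = 99.84 + 117.04 = 216.88
L = 229 / 216.88 × 100 = 105.5883
Paasche component (current-period weights):
ΣP(Q2 2013)Q(Q2 2013) = 3.08×25 + 5.35×25 = 77 + 133.75 = 210.75
ΣP(Q2 2013)Q(Q1 2013) = 3.08×26 + 5.35×22 = 80.08 + 117.7 = 197.78
P = 210.75 / 197.78 × 100 = 106.5578
Fisher = √(L × P) = √(105.5883 × 106.5578) = 106.0720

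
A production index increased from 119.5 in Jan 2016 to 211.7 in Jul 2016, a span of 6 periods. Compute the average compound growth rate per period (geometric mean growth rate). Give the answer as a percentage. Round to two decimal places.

10.00%

Growth factor = (211.7/119.5)^(1/6) = (1.771548)^(1/6) = 1.099999
Growth rate = 1.099999 − 1 = 0.099999 = 9.9999%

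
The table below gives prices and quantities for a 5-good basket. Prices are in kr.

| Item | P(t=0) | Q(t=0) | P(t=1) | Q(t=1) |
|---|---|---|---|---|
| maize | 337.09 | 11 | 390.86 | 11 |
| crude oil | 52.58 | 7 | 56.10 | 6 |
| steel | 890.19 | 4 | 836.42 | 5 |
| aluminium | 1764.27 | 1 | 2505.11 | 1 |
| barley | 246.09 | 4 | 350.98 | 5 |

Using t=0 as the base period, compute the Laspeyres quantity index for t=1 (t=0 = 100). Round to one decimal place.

Laspeyres quantity index uses base-period prices as weights.
ΣP(t=0)·Q(t=1) = 337.09×11 + 52.58×6 + 890.19×5 + 1764.27×1 + 246.09×5 = 3707.99 + 315.48 + 4450.95 + 1764.27 + 1230.45 = 11469.14
ΣP(t=0)·Q(t=0) = 337.09×11 + 52.58×7 + 890.19×4 + 1764.27×1 + 246.09×4 = 3707.99 + 368.06 + 3560.76 + 1764.27 + 984.36 = 10385.44
Index = 11469.14 / 10385.44 × 100 = 110.4348

110.4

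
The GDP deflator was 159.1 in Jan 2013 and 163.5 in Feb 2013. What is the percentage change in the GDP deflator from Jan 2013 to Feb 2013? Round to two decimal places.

2.77%

Change = (163.5 − 159.1) / 159.1 × 100
       = 4.4 / 159.1 × 100 = 2.7656%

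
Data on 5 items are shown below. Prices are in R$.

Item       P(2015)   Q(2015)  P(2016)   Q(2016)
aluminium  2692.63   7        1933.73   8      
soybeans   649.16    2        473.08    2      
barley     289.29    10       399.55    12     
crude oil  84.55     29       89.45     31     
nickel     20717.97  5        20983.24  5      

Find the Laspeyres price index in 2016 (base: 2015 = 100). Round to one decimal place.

97.6

Laspeyres price index uses base-period quantities as weights.
ΣP(2016)·Q(2015) = 1933.73×7 + 473.08×2 + 399.55×10 + 89.45×29 + 20983.24×5 = 13536.11 + 946.16 + 3995.5 + 2594.05 + 104916.2 = 125988.02
ΣP(2015)·Q(2015) = 2692.63×7 + 649.16×2 + 289.29×10 + 84.55×29 + 20717.97×5 = 18848.41 + 1298.32 + 2892.9 + 2451.95 + 103589.85 = 129081.43
Index = 125988.02 / 129081.43 × 100 = 97.6035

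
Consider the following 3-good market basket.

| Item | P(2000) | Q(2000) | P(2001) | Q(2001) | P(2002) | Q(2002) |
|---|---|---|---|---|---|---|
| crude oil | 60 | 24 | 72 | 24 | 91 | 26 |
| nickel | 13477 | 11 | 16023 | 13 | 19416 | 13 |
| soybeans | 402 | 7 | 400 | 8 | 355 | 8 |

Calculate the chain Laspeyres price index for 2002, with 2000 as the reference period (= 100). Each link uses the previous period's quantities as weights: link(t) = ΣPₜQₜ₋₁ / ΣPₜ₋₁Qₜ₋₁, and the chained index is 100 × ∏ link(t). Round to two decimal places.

Link 2000→2001:
ΣP(2001)Q(2000) = 72×24 + 16023×11 + 400×7 = 1728 + 176253 + 2800 = 180781
ΣP(2000)Q(2000) = 60×24 + 13477×11 + 402×7 = 1440 + 148247 + 2814 = 152501
link = 180781/152501 = 1.185441
Link 2001→2002:
ΣP(2002)Q(2001) = 91×24 + 19416×13 + 355×8 = 2184 + 252408 + 2840 = 257432
ΣP(2001)Q(2001) = 72×24 + 16023×13 + 400×8 = 1728 + 208299 + 3200 = 213227
link = 257432/213227 = 1.207314
Chained index = 100 × 1.185441 × 1.207314 = 143.1200

143.12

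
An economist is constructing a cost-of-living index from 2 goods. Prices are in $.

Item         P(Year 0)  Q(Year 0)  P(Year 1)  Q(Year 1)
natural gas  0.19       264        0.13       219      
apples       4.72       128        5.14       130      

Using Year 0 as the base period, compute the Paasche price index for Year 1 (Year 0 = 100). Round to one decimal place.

106.3

Paasche price index uses current-period quantities as weights.
ΣP(Year 1)·Q(Year 1) = 0.13×219 + 5.14×130 = 28.47 + 668.2 = 696.67
ΣP(Year 0)·Q(Year 1) = 0.19×219 + 4.72×130 = 41.61 + 613.6 = 655.21
Index = 696.67 / 655.21 × 100 = 106.3277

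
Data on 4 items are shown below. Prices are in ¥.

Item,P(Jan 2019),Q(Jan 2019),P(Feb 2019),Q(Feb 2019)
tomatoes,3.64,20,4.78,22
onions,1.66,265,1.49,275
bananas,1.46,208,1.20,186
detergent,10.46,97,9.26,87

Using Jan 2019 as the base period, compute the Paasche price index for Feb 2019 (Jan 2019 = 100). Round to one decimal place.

89.8

Paasche price index uses current-period quantities as weights.
ΣP(Feb 2019)·Q(Feb 2019) = 4.78×22 + 1.49×275 + 1.20×186 + 9.26×87 = 105.16 + 409.75 + 223.2 + 805.62 = 1543.73
ΣP(Jan 2019)·Q(Feb 2019) = 3.64×22 + 1.66×275 + 1.46×186 + 10.46×87 = 80.08 + 456.5 + 271.56 + 910.02 = 1718.16
Index = 1543.73 / 1718.16 × 100 = 89.8479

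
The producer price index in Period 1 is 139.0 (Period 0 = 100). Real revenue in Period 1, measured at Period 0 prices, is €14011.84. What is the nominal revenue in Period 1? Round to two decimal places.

19476.46

Nominal = Real × (Index/100) = 14011.84 × (139.0/100)
        = 14011.84 × 1.390 = 19476.4576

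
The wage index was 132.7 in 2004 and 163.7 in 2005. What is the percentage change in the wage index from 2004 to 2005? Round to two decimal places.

23.36%

Change = (163.7 − 132.7) / 132.7 × 100
       = 31.0 / 132.7 × 100 = 23.3610%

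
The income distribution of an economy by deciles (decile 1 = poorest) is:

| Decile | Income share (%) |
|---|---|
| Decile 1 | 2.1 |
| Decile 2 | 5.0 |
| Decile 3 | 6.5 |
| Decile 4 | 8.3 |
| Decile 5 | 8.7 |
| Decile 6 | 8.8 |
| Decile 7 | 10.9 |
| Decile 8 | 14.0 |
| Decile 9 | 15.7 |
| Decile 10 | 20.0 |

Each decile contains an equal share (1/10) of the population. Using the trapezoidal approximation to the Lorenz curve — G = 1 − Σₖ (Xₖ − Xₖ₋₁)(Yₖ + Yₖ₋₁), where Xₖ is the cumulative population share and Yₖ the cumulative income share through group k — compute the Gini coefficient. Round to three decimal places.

Cumulative income shares Yₖ: 0.0210, 0.0710, 0.1360, 0.2190, 0.3060, 0.3940, 0.5030, 0.6430, 0.8000, 1.0000
Σ (Xₖ−Xₖ₋₁)(Yₖ+Yₖ₋₁) = (1/10)(0.0210+0.0000) + (1/10)(0.0710+0.0210) + (1/10)(0.1360+0.0710) + (1/10)(0.2190+0.1360) + (1/10)(0.3060+0.2190) + (1/10)(0.3940+0.3060) + (1/10)(0.5030+0.3940) + (1/10)(0.6430+0.5030) + (1/10)(0.8000+0.6430) + (1/10)(1.0000+0.8000)
  = 0.0021 + 0.0092 + 0.0207 + 0.0355 + 0.0525 + 0.0700 + 0.0897 + 0.1146 + 0.1443 + 0.1800 = 0.7186
G = 1 − 0.7186 = 0.2814

0.281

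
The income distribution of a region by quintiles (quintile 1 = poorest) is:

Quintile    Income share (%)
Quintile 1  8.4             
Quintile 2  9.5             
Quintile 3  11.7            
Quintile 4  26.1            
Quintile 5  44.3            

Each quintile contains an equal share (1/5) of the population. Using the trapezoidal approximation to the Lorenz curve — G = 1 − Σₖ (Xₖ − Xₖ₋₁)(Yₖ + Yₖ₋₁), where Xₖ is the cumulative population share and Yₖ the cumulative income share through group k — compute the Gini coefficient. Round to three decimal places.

Cumulative income shares Yₖ: 0.0840, 0.1790, 0.2960, 0.5570, 1.0000
Σ (Xₖ−Xₖ₋₁)(Yₖ+Yₖ₋₁) = (1/5)(0.0840+0.0000) + (1/5)(0.1790+0.0840) + (1/5)(0.2960+0.1790) + (1/5)(0.5570+0.2960) + (1/5)(1.0000+0.5570)
  = 0.0168 + 0.0526 + 0.0950 + 0.1706 + 0.3114 = 0.6464
G = 1 − 0.6464 = 0.3536

0.354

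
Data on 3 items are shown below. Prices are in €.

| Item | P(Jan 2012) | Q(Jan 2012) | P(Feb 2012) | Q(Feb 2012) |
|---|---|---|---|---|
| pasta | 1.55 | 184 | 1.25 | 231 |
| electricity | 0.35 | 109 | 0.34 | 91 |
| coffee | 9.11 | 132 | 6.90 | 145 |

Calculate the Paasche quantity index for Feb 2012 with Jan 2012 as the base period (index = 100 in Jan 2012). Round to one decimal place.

Paasche quantity index uses current-period prices as weights.
ΣP(Feb 2012)·Q(Feb 2012) = 1.25×231 + 0.34×91 + 6.90×145 = 288.75 + 30.94 + 1000.5 = 1320.19
ΣP(Feb 2012)·Q(Jan 2012) = 1.25×184 + 0.34×109 + 6.90×132 = 230 + 37.06 + 910.8 = 1177.86
Index = 1320.19 / 1177.86 × 100 = 112.0838

112.1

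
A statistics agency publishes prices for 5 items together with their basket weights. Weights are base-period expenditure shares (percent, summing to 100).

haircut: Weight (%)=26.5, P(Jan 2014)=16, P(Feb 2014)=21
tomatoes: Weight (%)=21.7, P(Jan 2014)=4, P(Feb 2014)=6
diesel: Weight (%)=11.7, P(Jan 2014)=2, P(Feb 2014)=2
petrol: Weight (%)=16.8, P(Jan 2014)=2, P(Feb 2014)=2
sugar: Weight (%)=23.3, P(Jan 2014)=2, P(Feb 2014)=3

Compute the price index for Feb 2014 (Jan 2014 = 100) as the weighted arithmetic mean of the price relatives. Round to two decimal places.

haircut: 26.5 × (21/16) = 26.5 × 1.312500 = 34.7812
tomatoes: 21.7 × (6/4) = 21.7 × 1.500000 = 32.5500
diesel: 11.7 × (2/2) = 11.7 × 1.000000 = 11.7000
petrol: 16.8 × (2/2) = 16.8 × 1.000000 = 16.8000
sugar: 23.3 × (3/2) = 23.3 × 1.500000 = 34.9500
Index = Σ wᵢ·(p₁ᵢ/p₀ᵢ) = 34.7812 + 32.5500 + 11.7000 + 16.8000 + 34.9500 = 130.7812

130.78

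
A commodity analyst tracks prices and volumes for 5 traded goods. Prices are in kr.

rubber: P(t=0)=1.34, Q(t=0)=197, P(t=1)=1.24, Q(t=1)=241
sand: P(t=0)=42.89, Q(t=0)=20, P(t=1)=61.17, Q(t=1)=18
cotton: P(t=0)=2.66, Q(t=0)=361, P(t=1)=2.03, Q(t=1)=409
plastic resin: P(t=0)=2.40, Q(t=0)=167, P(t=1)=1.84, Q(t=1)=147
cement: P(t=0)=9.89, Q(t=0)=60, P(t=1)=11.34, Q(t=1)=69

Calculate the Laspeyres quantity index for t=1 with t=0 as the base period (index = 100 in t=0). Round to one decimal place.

Laspeyres quantity index uses base-period prices as weights.
ΣP(t=0)·Q(t=1) = 1.34×241 + 42.89×18 + 2.66×409 + 2.40×147 + 9.89×69 = 322.94 + 772.02 + 1087.94 + 352.8 + 682.41 = 3218.11
ΣP(t=0)·Q(t=0) = 1.34×197 + 42.89×20 + 2.66×361 + 2.40×167 + 9.89×60 = 263.98 + 857.8 + 960.26 + 400.8 + 593.4 = 3076.24
Index = 3218.11 / 3076.24 × 100 = 104.6118

104.6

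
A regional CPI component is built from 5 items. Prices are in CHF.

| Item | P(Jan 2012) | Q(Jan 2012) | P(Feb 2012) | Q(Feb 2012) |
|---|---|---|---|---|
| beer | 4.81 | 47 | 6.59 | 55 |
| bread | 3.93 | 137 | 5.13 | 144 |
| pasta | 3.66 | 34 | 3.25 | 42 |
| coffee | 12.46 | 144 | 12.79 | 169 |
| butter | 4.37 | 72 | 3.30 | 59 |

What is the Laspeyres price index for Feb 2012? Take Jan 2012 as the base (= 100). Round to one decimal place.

Laspeyres price index uses base-period quantities as weights.
ΣP(Feb 2012)·Q(Jan 2012) = 6.59×47 + 5.13×137 + 3.25×34 + 12.79×144 + 3.30×72 = 309.73 + 702.81 + 110.5 + 1841.76 + 237.6 = 3202.4
ΣP(Jan 2012)·Q(Jan 2012) = 4.81×47 + 3.93×137 + 3.66×34 + 12.46×144 + 4.37×72 = 226.07 + 538.41 + 124.44 + 1794.24 + 314.64 = 2997.8
Index = 3202.4 / 2997.8 × 100 = 106.8250

106.8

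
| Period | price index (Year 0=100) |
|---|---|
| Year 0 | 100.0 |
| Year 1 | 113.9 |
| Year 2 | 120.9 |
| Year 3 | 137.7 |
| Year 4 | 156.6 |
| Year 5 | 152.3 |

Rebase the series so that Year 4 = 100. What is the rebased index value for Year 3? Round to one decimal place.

87.9

Rebased(Year 3) = 137.7 / 156.6 × 100 = 87.9310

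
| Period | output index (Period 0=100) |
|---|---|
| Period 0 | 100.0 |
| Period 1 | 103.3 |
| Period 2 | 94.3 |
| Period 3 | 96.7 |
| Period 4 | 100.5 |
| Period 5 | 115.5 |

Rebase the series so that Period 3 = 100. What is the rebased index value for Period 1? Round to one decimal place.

106.8

Rebased(Period 1) = 103.3 / 96.7 × 100 = 106.8252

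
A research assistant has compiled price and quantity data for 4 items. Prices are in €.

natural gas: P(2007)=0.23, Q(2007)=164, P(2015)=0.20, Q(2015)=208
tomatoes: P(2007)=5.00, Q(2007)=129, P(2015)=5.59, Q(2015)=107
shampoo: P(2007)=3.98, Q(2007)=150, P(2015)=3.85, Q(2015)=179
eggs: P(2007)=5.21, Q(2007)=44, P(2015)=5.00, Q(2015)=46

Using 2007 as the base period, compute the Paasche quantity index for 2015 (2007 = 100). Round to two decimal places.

Paasche quantity index uses current-period prices as weights.
ΣP(2015)·Q(2015) = 0.20×208 + 5.59×107 + 3.85×179 + 5.00×46 = 41.6 + 598.13 + 689.15 + 230 = 1558.88
ΣP(2015)·Q(2007) = 0.20×164 + 5.59×129 + 3.85×150 + 5.00×44 = 32.8 + 721.11 + 577.5 + 220 = 1551.41
Index = 1558.88 / 1551.41 × 100 = 100.4815

100.48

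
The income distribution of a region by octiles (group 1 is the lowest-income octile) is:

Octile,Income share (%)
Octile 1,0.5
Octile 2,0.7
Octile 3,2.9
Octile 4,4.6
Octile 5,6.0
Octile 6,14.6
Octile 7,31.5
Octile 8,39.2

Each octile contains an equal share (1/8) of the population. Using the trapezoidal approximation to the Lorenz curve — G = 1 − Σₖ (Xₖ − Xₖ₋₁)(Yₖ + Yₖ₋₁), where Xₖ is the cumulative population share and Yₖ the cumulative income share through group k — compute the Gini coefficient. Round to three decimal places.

0.577

Cumulative income shares Yₖ: 0.0050, 0.0120, 0.0410, 0.0870, 0.1470, 0.2930, 0.6080, 1.0000
Σ (Xₖ−Xₖ₋₁)(Yₖ+Yₖ₋₁) = (1/8)(0.0050+0.0000) + (1/8)(0.0120+0.0050) + (1/8)(0.0410+0.0120) + (1/8)(0.0870+0.0410) + (1/8)(0.1470+0.0870) + (1/8)(0.2930+0.1470) + (1/8)(0.6080+0.2930) + (1/8)(1.0000+0.6080)
  = 0.0006 + 0.0021 + 0.0066 + 0.0160 + 0.0292 + 0.0550 + 0.1126 + 0.2010 = 0.4233
G = 1 − 0.4233 = 0.5767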